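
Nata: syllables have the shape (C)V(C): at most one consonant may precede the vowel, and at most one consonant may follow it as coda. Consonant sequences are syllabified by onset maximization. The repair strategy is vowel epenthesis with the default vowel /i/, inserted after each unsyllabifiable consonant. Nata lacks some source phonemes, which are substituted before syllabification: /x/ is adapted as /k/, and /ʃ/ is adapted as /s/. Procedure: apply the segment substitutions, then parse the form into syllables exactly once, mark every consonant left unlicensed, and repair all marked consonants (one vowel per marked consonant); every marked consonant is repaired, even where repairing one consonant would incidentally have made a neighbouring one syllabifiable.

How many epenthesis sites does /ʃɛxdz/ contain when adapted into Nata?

After substitution the input is /sɛkdz/.
The unsyllabifiable consonants are /d/, /z/; each receives one epenthetic vowel.

2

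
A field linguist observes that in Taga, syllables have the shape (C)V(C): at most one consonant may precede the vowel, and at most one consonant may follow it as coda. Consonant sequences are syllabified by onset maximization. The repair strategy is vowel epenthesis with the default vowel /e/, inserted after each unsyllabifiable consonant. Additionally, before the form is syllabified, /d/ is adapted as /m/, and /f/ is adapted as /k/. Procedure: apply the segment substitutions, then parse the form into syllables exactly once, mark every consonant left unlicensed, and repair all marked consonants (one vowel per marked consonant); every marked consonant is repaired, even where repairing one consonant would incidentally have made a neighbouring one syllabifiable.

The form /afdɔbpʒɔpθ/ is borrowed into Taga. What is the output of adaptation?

Substitution: /f/ → /k/, /d/ → /m/, giving /akmɔbpʒɔpθ/.
The consonants /p/, /θ/ cannot be parsed into a legal (C)V(C) syllable (at most one coda consonant is licensed; onsets are limited to one consonant).
Each unlicensed consonant becomes the onset of a new syllable: /p/ → /pe/, /θ/ → /θe/.

akmɔbpeʒɔpθe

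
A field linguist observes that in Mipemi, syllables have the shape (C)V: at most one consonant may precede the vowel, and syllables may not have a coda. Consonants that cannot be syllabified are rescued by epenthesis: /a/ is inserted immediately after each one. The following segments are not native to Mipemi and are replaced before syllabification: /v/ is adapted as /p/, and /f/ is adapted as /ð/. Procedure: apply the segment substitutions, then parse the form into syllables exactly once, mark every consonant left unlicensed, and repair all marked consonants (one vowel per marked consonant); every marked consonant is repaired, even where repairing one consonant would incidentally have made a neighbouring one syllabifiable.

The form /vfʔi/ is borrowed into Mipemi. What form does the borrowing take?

paðaʔi

Substitution: /v/ → /p/, /f/ → /ð/, giving /pðʔi/.
Syllabifying with onset maximization leaves /p/, /ð/ stranded (no codas are permitted; onsets are limited to one consonant).
Each unlicensed consonant becomes the onset of a new syllable: /p/ → /pa/, /ð/ → /ða/.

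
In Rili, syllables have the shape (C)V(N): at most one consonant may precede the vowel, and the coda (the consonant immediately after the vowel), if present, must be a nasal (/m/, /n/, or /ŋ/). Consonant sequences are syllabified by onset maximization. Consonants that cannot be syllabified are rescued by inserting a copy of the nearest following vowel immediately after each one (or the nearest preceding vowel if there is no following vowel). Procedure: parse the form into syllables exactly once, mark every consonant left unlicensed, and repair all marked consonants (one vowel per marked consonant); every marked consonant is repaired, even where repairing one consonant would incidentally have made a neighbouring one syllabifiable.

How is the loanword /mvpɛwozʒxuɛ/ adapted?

mɛvɛpɛwozuʒuxuɛ

Syllabifying with onset maximization leaves /m/, /v/, /z/, /ʒ/ stranded (only a nasal (/m/, /n/, or /ŋ/) is licensed in coda position; onsets are limited to one consonant).
Epenthesis after each stranded consonant: /m/ → /mɛ/, /v/ → /vɛ/, /z/ → /zu/, /ʒ/ → /ʒu/.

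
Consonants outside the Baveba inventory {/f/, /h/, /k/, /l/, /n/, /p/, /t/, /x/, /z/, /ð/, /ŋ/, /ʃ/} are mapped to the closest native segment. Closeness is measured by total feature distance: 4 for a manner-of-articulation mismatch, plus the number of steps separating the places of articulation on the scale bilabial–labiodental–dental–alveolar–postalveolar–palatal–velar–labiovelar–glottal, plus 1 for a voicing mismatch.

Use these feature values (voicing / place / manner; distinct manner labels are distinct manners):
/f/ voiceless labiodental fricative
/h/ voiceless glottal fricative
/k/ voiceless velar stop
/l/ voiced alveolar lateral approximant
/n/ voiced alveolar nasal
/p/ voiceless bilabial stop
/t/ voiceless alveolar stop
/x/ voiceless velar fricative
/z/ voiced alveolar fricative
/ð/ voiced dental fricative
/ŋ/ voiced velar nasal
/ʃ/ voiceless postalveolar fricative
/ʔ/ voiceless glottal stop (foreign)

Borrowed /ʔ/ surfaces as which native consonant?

/k/ is closest: same manner (stop), place distance 2 (glottal→velar), same voicing; total 2. Next closest is /h/ at distance 4.

k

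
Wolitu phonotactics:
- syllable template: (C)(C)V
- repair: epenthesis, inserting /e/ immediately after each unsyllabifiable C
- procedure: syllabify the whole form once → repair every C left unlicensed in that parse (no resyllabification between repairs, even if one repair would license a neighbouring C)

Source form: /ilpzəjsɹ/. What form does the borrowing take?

ilepzəjeseɹe

The consonants /l/, /j/, /s/, /ɹ/ cannot be parsed into a legal (C)(C)V syllable (no codas are permitted; onsets may contain at most 2 consonants).
Epenthesis after each stranded consonant: /l/ → /le/, /j/ → /je/, /s/ → /se/, /ɹ/ → /ɹe/.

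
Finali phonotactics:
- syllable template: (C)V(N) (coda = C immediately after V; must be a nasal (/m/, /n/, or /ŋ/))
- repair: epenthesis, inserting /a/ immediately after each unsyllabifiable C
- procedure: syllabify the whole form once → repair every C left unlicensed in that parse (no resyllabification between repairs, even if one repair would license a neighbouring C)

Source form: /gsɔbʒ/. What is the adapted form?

Syllabifying with onset maximization leaves /g/, /b/, /ʒ/ stranded (only a nasal (/m/, /n/, or /ŋ/) is licensed in coda position; onsets are limited to one consonant).
Epenthesis after each stranded consonant: /g/ → /ga/, /b/ → /ba/, /ʒ/ → /ʒa/.

gasɔbaʒa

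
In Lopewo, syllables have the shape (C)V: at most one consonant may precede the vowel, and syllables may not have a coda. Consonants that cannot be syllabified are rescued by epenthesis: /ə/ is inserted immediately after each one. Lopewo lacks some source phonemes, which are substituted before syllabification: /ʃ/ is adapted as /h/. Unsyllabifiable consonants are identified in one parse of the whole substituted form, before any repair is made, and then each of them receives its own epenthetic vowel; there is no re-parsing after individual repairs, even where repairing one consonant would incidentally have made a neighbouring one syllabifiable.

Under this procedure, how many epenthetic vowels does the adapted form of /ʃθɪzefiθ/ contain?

2

After substitution the input is /hθɪzefiθ/.
The unsyllabifiable consonants are /h/, /θ/; each receives one epenthetic vowel.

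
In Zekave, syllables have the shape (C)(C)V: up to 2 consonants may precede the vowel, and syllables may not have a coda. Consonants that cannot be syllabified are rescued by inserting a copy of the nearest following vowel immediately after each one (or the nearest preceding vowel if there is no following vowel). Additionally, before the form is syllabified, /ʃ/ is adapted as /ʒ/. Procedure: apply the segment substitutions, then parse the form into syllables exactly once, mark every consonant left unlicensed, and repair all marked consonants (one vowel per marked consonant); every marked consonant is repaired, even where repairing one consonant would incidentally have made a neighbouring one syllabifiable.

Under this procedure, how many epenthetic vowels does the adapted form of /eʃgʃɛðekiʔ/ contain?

After substitution the input is /eʒgʒɛðekiʔ/.
The unsyllabifiable consonants are /ʒ/, /ʔ/; each receives one epenthetic vowel.

2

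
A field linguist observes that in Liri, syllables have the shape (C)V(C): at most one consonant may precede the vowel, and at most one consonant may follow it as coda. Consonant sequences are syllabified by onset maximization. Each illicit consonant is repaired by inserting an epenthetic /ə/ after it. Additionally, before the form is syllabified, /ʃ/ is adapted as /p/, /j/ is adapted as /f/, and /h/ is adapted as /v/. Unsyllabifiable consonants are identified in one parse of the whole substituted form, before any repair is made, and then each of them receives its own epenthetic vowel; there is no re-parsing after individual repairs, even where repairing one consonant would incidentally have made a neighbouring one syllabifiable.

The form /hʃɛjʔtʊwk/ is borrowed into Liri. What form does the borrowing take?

vəpɛfʔətʊwkə

Substitution: /h/ → /v/, /ʃ/ → /p/, /j/ → /f/, giving /vpɛfʔtʊwk/.
Under (C)V(C), the unsyllabifiable consonants are /v/, /ʔ/, /k/ (at most one coda consonant is licensed; onsets are limited to one consonant).
Epenthesis after each stranded consonant: /v/ → /və/, /ʔ/ → /ʔə/, /k/ → /kə/.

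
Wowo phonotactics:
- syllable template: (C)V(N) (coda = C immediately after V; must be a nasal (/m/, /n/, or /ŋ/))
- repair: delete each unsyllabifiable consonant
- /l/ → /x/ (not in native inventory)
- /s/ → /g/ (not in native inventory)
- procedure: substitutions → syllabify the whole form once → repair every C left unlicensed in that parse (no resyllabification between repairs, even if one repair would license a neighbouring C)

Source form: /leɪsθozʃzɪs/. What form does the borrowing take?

xeɪθozɪ

Substitution: /l/ → /x/, /s/ → /g/, giving /xeɪgθozʃzɪg/.
Under (C)V(N), the unsyllabifiable consonants are /g/, /z/, /ʃ/, /g/ (only a nasal (/m/, /n/, or /ŋ/) is licensed in coda position; onsets are limited to one consonant).
Deleting the stranded consonants removes /g/, /z/, /ʃ/, /g/.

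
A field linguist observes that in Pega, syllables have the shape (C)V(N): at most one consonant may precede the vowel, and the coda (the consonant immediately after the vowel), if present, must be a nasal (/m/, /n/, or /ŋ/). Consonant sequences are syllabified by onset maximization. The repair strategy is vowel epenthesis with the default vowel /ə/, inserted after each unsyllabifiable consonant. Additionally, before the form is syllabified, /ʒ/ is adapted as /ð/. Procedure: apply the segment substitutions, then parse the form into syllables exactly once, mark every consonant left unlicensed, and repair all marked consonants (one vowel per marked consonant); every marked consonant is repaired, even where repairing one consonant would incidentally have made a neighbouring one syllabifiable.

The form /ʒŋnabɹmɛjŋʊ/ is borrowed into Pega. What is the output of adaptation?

Substitution: /ʒ/ → /ð/, giving /ðŋnabɹmɛjŋʊ/.
The consonants /ð/, /ŋ/, /b/, /ɹ/, /j/ cannot be parsed into a legal (C)V(N) syllable (only a nasal (/m/, /n/, or /ŋ/) is licensed in coda position; onsets are limited to one consonant).
Inserting the epenthetic vowel yields /ð/ → /ðə/, /ŋ/ → /ŋə/, /b/ → /bə/, /ɹ/ → /ɹə/, /j/ → /jə/.

ðəŋənabəɹəmɛjəŋʊ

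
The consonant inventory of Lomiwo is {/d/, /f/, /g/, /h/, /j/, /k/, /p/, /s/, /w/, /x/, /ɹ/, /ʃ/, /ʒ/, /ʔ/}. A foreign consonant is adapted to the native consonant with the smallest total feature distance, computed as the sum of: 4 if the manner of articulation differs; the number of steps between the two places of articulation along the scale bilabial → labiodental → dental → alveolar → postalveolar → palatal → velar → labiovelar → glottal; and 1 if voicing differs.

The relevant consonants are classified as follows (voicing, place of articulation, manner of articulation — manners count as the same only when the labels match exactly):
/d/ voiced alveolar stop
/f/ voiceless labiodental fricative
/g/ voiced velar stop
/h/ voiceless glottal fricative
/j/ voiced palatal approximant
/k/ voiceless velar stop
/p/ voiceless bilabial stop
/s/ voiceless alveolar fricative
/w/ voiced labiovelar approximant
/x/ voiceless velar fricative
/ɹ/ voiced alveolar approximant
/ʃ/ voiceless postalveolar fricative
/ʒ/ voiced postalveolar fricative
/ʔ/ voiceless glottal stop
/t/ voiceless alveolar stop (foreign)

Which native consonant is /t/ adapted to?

/d/ is closest: same manner (stop), place distance 0 (alveolar→alveolar), voicing differs (+1); total 1. Next closest is /k/ at distance 3.

d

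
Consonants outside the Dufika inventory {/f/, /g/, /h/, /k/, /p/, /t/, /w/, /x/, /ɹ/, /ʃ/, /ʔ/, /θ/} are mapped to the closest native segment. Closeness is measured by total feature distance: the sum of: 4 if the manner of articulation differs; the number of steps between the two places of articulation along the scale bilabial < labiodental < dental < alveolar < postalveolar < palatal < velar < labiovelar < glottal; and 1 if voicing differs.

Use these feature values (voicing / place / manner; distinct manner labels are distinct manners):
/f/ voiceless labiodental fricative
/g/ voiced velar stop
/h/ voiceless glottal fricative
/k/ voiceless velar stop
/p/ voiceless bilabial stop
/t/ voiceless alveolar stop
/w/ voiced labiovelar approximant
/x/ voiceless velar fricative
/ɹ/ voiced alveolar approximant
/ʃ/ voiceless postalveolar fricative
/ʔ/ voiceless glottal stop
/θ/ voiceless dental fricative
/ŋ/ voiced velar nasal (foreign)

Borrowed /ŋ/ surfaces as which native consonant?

/g/ is closest: manner differs (nasal→stop, +4), place distance 0 (velar→velar), same voicing; total 4. Next closest is /k/ at distance 5.

g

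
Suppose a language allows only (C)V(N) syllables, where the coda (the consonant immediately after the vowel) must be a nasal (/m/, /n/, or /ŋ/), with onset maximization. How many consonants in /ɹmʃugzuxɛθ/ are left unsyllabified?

4

The consonants /ɹ/, /m/, /g/, /θ/ cannot be parsed into a legal (C)V(N) syllable (only a nasal (/m/, /n/, or /ŋ/) is licensed in coda position; onsets are limited to one consonant).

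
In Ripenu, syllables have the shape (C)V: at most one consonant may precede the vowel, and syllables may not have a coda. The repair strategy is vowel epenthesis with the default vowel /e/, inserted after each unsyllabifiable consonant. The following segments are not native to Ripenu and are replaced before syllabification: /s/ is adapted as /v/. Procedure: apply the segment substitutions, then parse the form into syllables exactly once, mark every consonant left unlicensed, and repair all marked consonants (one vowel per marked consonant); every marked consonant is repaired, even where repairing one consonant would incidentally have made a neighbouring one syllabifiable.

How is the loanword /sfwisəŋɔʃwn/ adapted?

Substitution: /s/ → /v/, giving /vfwivəŋɔʃwn/.
Syllabifying with onset maximization leaves /v/, /f/, /ʃ/, /w/, /n/ stranded (no codas are permitted; onsets are limited to one consonant).
Epenthesis after each stranded consonant: /v/ → /ve/, /f/ → /fe/, /ʃ/ → /ʃe/, /w/ → /we/, /n/ → /ne/.

vefewivəŋɔʃewene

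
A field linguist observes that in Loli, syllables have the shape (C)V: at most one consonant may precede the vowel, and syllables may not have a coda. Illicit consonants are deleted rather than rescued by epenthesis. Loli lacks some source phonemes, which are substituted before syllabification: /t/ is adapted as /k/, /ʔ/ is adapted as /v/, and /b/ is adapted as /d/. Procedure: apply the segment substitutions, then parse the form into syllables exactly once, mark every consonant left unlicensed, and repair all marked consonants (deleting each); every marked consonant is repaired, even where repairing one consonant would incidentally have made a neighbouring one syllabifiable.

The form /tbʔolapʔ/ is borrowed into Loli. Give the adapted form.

Substitution: /t/ → /k/, /b/ → /d/, /ʔ/ → /v/, giving /kdvolapv/.
Under (C)V, the unsyllabifiable consonants are /k/, /d/, /p/, /v/ (no codas are permitted; onsets are limited to one consonant).
Deleting the stranded consonants removes /k/, /d/, /p/, /v/.

vola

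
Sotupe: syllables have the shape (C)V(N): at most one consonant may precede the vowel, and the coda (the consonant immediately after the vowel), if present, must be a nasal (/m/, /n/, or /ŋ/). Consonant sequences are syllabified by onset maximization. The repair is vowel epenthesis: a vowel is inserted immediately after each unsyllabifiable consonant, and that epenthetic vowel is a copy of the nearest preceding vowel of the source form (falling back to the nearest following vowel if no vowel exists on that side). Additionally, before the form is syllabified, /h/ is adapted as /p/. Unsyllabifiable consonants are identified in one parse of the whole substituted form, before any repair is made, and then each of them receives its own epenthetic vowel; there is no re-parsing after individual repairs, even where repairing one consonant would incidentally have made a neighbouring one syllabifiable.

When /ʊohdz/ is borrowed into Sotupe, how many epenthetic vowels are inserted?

After substitution the input is /ʊopdz/.
The unsyllabifiable consonants are /p/, /d/, /z/; each receives one epenthetic vowel.

3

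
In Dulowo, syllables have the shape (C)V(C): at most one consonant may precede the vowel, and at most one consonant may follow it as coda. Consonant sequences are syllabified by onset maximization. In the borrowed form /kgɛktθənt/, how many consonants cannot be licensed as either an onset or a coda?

Under (C)V(C), the unsyllabifiable consonants are /k/, /t/, /t/ (at most one coda consonant is licensed; onsets are limited to one consonant).

3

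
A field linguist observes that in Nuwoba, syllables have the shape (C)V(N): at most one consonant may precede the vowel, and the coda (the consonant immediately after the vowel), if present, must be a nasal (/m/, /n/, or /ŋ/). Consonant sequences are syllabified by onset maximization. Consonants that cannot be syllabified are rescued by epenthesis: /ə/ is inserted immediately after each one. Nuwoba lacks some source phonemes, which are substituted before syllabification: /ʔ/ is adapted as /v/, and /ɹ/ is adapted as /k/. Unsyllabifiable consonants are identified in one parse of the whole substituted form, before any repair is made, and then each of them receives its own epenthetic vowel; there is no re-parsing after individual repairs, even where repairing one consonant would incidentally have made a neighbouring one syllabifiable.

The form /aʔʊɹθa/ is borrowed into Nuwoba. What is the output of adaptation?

Substitution: /ʔ/ → /v/, /ɹ/ → /k/, giving /avʊkθa/.
The consonants /k/ cannot be parsed into a legal (C)V(N) syllable (only a nasal (/m/, /n/, or /ŋ/) is licensed in coda position; onsets are limited to one consonant).
Each unlicensed consonant becomes the onset of a new syllable: /k/ → /kə/.

avʊkəθa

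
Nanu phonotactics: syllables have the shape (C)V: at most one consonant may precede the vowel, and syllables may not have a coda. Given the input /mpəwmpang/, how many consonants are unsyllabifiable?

5

Under (C)V, the unsyllabifiable consonants are /m/, /w/, /m/, /n/, /g/ (no codas are permitted; onsets are limited to one consonant).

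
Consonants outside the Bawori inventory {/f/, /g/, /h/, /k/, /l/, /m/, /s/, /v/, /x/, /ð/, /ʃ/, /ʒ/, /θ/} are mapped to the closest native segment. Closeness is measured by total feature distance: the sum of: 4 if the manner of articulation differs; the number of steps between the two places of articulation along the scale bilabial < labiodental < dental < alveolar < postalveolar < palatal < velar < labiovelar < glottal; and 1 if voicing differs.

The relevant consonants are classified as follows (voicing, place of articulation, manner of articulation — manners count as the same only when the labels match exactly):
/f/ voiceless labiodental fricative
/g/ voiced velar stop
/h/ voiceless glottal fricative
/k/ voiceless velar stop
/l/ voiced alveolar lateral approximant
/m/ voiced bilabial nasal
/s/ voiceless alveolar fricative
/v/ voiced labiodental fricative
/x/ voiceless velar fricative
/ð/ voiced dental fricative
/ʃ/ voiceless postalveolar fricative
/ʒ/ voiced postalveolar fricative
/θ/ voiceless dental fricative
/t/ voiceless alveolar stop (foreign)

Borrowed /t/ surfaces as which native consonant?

/k/ is closest: same manner (stop), place distance 3 (alveolar→velar), same voicing; total 3. Next closest is /g/ at distance 4.

k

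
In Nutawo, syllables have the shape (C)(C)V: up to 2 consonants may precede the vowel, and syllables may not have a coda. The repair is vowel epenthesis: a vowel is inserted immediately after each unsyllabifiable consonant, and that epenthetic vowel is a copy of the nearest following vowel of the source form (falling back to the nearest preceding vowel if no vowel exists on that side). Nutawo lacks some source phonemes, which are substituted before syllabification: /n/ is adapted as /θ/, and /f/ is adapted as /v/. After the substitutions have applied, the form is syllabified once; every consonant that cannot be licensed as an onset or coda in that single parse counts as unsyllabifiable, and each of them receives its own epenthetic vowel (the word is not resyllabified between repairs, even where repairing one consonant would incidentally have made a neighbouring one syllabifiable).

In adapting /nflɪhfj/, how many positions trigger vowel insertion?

4

After substitution the input is /θvlɪhvj/.
The unsyllabifiable consonants are /θ/, /h/, /v/, /j/; each receives one epenthetic vowel.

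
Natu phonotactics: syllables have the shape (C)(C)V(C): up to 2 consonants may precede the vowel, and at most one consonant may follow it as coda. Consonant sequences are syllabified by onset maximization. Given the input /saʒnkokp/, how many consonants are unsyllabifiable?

Syllabifying with onset maximization leaves /p/ stranded (at most one coda consonant is licensed; onsets may contain at most 2 consonants).

1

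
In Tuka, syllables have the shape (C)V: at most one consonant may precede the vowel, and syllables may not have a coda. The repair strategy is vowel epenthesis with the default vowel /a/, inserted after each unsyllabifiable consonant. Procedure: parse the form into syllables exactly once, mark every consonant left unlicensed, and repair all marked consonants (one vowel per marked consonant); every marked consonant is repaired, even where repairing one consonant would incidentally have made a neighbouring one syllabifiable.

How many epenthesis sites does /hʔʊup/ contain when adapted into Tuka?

2

The unsyllabifiable consonants are /h/, /p/; each receives one epenthetic vowel.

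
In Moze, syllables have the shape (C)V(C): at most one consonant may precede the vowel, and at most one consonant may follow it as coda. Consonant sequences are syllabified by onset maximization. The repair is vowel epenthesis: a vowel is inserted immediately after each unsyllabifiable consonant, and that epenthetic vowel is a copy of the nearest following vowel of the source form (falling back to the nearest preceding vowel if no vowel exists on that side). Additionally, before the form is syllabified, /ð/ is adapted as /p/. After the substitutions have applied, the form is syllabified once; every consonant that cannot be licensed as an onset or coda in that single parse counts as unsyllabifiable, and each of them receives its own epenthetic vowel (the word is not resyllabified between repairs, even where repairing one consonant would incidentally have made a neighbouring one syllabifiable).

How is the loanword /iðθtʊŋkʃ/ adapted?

ipθʊtʊŋkʊʃʊ

Substitution: /ð/ → /p/, giving /ipθtʊŋkʃ/.
Under (C)V(C), the unsyllabifiable consonants are /θ/, /k/, /ʃ/ (at most one coda consonant is licensed; onsets are limited to one consonant).
Epenthesis after each stranded consonant: /θ/ → /θʊ/, /k/ → /kʊ/, /ʃ/ → /ʃʊ/.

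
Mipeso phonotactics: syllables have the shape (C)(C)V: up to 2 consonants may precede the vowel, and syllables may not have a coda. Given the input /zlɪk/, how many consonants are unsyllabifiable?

1

The consonants /k/ cannot be parsed into a legal (C)(C)V syllable (no codas are permitted; onsets may contain at most 2 consonants).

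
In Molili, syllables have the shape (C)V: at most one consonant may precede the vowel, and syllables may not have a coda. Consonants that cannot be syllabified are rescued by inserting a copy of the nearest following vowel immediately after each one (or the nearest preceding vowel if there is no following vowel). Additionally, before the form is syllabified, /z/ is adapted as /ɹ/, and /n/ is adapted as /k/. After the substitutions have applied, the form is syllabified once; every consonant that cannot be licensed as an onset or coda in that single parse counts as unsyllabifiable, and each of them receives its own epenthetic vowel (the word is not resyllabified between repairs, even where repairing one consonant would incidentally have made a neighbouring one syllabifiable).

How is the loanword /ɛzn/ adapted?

ɛɹɛkɛ

Substitution: /z/ → /ɹ/, /n/ → /k/, giving /ɛɹk/.
The consonants /ɹ/, /k/ cannot be parsed into a legal (C)V syllable (no codas are permitted; onsets are limited to one consonant).
Each unlicensed consonant becomes the onset of a new syllable: /ɹ/ → /ɹɛ/, /k/ → /kɛ/.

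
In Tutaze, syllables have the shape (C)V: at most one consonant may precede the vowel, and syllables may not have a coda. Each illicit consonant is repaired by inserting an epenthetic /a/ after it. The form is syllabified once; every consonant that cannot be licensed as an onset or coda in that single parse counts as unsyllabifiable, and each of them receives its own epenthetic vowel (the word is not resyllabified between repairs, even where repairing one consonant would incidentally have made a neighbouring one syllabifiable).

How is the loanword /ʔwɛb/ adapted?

Syllabifying with onset maximization leaves /ʔ/, /b/ stranded (no codas are permitted; onsets are limited to one consonant).
Each unlicensed consonant becomes the onset of a new syllable: /ʔ/ → /ʔa/, /b/ → /ba/.

ʔawɛba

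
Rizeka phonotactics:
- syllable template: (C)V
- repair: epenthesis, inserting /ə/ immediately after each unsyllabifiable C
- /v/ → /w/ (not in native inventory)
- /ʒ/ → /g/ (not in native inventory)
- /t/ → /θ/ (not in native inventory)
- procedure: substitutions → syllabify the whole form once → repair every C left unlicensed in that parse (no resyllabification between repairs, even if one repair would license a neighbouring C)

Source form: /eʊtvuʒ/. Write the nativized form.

eʊθəwugə

Substitution: /t/ → /θ/, /v/ → /w/, /ʒ/ → /g/, giving /eʊθwug/.
Under (C)V, the unsyllabifiable consonants are /θ/, /g/ (no codas are permitted; onsets are limited to one consonant).
Inserting the epenthetic vowel yields /θ/ → /θə/, /g/ → /gə/.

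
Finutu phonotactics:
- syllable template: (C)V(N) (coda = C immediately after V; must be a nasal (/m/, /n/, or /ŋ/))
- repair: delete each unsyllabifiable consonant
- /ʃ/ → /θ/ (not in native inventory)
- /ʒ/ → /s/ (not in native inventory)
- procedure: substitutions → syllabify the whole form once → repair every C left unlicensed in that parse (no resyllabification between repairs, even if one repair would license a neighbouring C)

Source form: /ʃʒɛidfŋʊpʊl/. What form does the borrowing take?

sɛiŋʊpʊ

Substitution: /ʃ/ → /θ/, /ʒ/ → /s/, giving /θsɛidfŋʊpʊl/.
Syllabifying with onset maximization leaves /θ/, /d/, /f/, /l/ stranded (only a nasal (/m/, /n/, or /ŋ/) is licensed in coda position; onsets are limited to one consonant).
Each unlicensed consonant is deleted: /θ/, /d/, /f/, /l/.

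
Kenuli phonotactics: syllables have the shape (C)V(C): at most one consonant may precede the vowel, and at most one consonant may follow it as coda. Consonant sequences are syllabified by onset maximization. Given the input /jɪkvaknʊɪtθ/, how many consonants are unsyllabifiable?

1

The consonants /θ/ cannot be parsed into a legal (C)V(C) syllable (at most one coda consonant is licensed; onsets are limited to one consonant).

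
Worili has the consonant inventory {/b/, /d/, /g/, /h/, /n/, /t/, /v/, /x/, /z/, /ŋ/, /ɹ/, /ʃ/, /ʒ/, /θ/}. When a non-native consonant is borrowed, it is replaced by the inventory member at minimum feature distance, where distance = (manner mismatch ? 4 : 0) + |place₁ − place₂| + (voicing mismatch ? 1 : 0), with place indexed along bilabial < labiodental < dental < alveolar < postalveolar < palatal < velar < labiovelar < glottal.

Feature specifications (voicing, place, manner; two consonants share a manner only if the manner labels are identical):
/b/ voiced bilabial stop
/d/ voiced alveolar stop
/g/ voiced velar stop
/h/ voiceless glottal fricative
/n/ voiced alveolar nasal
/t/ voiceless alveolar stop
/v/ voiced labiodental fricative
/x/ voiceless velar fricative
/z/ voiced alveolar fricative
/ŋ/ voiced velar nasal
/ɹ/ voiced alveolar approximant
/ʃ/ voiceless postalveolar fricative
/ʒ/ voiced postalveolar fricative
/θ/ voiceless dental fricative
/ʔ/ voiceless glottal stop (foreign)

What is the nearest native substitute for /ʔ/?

/g/ is closest: same manner (stop), place distance 2 (glottal→velar), voicing differs (+1); total 3. Next closest is /h/ at distance 4.

g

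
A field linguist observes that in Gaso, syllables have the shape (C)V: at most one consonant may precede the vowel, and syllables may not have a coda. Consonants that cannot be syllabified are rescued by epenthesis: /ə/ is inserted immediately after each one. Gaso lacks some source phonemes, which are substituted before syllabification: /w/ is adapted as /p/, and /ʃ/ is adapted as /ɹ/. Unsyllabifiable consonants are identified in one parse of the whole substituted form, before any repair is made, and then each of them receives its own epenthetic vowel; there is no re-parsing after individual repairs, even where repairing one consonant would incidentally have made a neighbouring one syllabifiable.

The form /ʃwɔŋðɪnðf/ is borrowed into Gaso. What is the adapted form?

Substitution: /ʃ/ → /ɹ/, /w/ → /p/, giving /ɹpɔŋðɪnðf/.
Under (C)V, the unsyllabifiable consonants are /ɹ/, /ŋ/, /n/, /ð/, /f/ (no codas are permitted; onsets are limited to one consonant).
Each unlicensed consonant becomes the onset of a new syllable: /ɹ/ → /ɹə/, /ŋ/ → /ŋə/, /n/ → /nə/, /ð/ → /ðə/, /f/ → /fə/.

ɹəpɔŋəðɪnəðəfə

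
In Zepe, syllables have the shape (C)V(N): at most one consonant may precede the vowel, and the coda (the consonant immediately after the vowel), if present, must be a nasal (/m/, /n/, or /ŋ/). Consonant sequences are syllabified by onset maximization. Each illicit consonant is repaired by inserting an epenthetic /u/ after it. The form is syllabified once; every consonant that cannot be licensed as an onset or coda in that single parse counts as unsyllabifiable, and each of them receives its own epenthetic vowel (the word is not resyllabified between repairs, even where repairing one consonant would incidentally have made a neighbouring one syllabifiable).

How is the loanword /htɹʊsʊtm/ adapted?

Syllabifying with onset maximization leaves /h/, /t/, /t/, /m/ stranded (only a nasal (/m/, /n/, or /ŋ/) is licensed in coda position; onsets are limited to one consonant).
Inserting the epenthetic vowel yields /h/ → /hu/, /t/ → /tu/, /t/ → /tu/, /m/ → /mu/.

hutuɹʊsʊtumu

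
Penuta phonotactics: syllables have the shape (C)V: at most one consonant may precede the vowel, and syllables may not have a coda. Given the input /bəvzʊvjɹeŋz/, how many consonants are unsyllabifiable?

5

Syllabifying with onset maximization leaves /v/, /v/, /j/, /ŋ/, /z/ stranded (no codas are permitted; onsets are limited to one consonant).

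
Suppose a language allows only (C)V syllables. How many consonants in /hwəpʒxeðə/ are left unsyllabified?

Under (C)V, the unsyllabifiable consonants are /h/, /p/, /ʒ/ (no codas are permitted; onsets are limited to one consonant).

3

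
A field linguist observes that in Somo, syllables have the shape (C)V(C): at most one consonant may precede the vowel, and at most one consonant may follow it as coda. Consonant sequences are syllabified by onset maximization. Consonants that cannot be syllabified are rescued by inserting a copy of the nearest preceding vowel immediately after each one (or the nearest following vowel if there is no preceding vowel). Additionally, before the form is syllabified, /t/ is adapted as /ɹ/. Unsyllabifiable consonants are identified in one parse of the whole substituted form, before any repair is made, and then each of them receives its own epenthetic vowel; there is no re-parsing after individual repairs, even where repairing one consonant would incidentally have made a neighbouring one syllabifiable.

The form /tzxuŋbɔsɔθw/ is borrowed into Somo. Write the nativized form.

Substitution: /t/ → /ɹ/, giving /ɹzxuŋbɔsɔθw/.
Under (C)V(C), the unsyllabifiable consonants are /ɹ/, /z/, /w/ (at most one coda consonant is licensed; onsets are limited to one consonant).
Epenthesis after each stranded consonant: /ɹ/ → /ɹu/, /z/ → /zu/, /w/ → /wɔ/.

ɹuzuxuŋbɔsɔθwɔ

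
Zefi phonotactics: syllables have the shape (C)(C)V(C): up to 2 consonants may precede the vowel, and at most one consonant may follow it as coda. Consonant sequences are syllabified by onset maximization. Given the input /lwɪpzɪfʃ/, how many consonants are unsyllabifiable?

1

Under (C)(C)V(C), the unsyllabifiable consonants are /ʃ/ (at most one coda consonant is licensed; onsets may contain at most 2 consonants).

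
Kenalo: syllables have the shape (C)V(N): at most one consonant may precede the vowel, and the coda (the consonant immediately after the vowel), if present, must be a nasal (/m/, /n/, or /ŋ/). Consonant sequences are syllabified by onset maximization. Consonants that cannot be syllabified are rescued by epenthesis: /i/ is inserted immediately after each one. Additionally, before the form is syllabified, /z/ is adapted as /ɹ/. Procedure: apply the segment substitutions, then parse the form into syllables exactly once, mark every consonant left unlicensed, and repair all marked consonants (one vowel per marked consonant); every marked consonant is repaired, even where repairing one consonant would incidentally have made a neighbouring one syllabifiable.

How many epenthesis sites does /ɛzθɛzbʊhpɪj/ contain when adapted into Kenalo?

4

After substitution the input is /ɛɹθɛɹbʊhpɪj/.
The unsyllabifiable consonants are /ɹ/, /ɹ/, /h/, /j/; each receives one epenthetic vowel.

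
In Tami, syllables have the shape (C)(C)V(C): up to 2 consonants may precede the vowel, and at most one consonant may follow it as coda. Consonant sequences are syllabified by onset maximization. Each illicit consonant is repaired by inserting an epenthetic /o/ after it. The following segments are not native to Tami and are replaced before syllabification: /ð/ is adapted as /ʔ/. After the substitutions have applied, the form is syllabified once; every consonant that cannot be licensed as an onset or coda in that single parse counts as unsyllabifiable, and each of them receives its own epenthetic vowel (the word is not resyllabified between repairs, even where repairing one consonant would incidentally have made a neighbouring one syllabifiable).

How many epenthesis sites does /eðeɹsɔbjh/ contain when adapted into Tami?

After substitution the input is /eʔeɹsɔbjh/.
The unsyllabifiable consonants are /j/, /h/; each receives one epenthetic vowel.

2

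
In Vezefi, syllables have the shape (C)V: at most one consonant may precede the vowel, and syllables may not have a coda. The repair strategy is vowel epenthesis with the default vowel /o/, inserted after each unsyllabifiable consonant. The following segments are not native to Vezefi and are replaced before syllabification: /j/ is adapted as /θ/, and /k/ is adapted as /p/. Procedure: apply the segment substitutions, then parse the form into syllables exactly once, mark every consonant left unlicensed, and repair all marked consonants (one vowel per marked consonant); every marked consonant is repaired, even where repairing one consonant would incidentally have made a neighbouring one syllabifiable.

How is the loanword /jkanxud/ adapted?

Substitution: /j/ → /θ/, /k/ → /p/, giving /θpanxud/.
Syllabifying with onset maximization leaves /θ/, /n/, /d/ stranded (no codas are permitted; onsets are limited to one consonant).
Epenthesis after each stranded consonant: /θ/ → /θo/, /n/ → /no/, /d/ → /do/.

θopanoxudo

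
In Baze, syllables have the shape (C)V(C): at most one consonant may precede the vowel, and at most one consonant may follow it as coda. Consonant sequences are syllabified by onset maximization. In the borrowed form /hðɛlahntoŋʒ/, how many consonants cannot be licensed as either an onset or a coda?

Under (C)V(C), the unsyllabifiable consonants are /h/, /n/, /ʒ/ (at most one coda consonant is licensed; onsets are limited to one consonant).

3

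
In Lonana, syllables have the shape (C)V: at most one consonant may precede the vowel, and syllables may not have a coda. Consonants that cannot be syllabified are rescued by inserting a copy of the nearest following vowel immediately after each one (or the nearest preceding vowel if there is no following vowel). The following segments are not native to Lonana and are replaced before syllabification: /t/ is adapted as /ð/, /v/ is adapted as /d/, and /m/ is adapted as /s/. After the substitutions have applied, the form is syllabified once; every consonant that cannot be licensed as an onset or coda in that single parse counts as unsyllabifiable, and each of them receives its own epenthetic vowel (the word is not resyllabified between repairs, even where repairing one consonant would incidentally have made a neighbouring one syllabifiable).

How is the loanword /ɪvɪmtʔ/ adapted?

Substitution: /v/ → /d/, /m/ → /s/, /t/ → /ð/, giving /ɪdɪsðʔ/.
Syllabifying with onset maximization leaves /s/, /ð/, /ʔ/ stranded (no codas are permitted; onsets are limited to one consonant).
Each unlicensed consonant becomes the onset of a new syllable: /s/ → /sɪ/, /ð/ → /ðɪ/, /ʔ/ → /ʔɪ/.

ɪdɪsɪðɪʔɪ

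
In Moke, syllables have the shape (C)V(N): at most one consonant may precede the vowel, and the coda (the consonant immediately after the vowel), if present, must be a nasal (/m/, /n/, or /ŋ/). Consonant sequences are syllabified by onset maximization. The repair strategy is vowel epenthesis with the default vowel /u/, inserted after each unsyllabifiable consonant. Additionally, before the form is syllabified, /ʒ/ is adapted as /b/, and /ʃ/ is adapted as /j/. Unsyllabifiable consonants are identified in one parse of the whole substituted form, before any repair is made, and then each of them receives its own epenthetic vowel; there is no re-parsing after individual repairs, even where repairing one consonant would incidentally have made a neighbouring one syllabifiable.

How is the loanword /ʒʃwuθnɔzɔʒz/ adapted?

bujuwuθunɔzɔbuzu

Substitution: /ʒ/ → /b/, /ʃ/ → /j/, giving /bjwuθnɔzɔbz/.
Syllabifying with onset maximization leaves /b/, /j/, /θ/, /b/, /z/ stranded (only a nasal (/m/, /n/, or /ŋ/) is licensed in coda position; onsets are limited to one consonant).
Epenthesis after each stranded consonant: /b/ → /bu/, /j/ → /ju/, /θ/ → /θu/, /b/ → /bu/, /z/ → /zu/.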